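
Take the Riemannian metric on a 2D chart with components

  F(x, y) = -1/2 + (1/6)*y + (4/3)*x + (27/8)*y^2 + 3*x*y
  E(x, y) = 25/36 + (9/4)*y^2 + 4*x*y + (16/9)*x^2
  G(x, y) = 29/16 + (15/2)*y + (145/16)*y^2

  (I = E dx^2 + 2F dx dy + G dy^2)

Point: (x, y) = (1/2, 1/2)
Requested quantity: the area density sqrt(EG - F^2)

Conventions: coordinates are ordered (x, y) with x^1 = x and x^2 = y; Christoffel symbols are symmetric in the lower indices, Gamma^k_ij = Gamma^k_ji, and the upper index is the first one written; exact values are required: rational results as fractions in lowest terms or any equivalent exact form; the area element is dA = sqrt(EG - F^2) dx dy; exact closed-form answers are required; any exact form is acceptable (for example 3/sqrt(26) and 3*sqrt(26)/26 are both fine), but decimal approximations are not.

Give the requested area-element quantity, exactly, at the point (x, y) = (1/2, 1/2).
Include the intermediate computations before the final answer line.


E = 389/144, F = 59/32, G = 501/64; EG - F^2 = 6815/384

Answer: sqrt(EG - F^2) = sqrt(40890)/48


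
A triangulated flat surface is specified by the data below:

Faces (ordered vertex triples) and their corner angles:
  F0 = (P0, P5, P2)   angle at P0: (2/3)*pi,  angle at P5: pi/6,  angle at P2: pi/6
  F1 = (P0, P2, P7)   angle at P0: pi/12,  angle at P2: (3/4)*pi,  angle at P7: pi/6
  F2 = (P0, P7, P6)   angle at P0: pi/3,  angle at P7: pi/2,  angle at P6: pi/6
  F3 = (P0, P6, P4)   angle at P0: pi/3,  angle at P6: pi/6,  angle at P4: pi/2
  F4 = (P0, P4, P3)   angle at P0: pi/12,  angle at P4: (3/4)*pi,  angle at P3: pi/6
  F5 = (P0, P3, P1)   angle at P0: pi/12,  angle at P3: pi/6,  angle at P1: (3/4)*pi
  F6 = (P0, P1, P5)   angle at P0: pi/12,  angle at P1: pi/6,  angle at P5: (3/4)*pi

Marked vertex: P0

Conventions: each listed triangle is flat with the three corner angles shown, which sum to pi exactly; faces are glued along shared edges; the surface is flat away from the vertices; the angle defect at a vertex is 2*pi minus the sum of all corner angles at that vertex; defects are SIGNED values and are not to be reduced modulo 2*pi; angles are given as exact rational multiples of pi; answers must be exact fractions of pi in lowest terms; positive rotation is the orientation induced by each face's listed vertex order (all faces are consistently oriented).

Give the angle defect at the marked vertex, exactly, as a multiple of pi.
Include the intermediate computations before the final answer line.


Sum of corner angles at P0: (5/3)*pi
defect = 2*pi - (5/3)*pi

Answer: defect(P0) = pi/3


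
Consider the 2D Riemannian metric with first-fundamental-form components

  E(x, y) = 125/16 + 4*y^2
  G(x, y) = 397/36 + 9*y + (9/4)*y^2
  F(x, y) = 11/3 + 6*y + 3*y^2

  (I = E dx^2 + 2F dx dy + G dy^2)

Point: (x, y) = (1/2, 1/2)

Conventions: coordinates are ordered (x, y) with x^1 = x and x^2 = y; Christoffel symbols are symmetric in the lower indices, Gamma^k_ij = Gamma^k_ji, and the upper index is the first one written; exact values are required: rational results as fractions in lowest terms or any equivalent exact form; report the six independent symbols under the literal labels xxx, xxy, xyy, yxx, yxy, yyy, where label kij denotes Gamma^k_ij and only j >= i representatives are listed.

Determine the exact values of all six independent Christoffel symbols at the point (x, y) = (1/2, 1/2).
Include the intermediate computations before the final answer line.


E = 141/16, F = 89/12, G = 2317/144 at the point
E_x = 0, E_y = 4, F_x = 0, F_y = 9, G_x = 0, G_y = 45/4
EG - F^2 = 199961/2304;  g^inv = (2304/199961) * [[2317/144, -89/12], [-89/12, 141/16]]
first-kind symbols [ij,l] = (1/2)(d_i g_jl + d_j g_il - d_l g_ij): [xx,x] = E_x/2 = 0, [xx,y] = F_x - E_y/2 = -2, [xy,x] = E_y/2 = 2, [xy,y] = G_x/2 = 0, [yy,x] = F_y - G_x/2 = 9, [yy,y] = G_y/2 = 45/8
Gamma^x_ij = (G*[ij,x] - F*[ij,y])/(EG - F^2), Gamma^y_ij = (E*[ij,y] - F*[ij,x])/(EG - F^2)

Answer: Gamma_xxx = 34176/199961, Gamma_xxy = 74144/199961, Gamma_xyy = 237528/199961, Gamma_yxx = -40608/199961, Gamma_yxy = -34176/199961, Gamma_yyy = -39582/199961


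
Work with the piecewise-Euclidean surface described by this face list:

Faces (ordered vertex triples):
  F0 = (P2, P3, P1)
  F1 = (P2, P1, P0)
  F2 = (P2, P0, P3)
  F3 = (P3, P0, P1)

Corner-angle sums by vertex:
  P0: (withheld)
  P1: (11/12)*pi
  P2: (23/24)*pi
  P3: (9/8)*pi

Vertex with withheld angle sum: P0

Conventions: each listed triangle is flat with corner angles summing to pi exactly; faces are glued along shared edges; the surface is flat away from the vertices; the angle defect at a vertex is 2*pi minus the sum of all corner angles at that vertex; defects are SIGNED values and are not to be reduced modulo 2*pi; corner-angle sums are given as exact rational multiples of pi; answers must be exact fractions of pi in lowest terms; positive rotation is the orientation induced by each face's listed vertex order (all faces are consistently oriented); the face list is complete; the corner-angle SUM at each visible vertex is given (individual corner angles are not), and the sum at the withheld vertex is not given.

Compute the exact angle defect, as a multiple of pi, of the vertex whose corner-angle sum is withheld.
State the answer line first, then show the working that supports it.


Answer: defect(P0) = pi

V = 4, E = 6, F = 4; chi = V - E + F = 2
Gauss-Bonnet: total defect = 2*pi*chi = 4*pi; visible defects sum to 3*pi


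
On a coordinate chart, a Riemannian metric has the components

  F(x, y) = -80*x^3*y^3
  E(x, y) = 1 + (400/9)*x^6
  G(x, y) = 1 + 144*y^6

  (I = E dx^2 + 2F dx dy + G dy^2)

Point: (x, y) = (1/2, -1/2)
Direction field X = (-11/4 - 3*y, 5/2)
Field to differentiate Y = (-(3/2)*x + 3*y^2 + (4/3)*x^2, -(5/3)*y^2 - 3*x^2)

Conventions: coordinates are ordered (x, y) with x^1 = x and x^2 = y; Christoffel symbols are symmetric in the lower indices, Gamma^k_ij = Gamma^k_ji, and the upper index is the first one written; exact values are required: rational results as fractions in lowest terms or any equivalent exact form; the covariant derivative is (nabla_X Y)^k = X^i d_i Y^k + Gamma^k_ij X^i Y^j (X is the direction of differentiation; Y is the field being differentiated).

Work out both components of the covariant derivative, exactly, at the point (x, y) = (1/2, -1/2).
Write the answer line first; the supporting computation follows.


Answer: (nabla_X Y)^x = -3725/1704, (nabla_X Y)^y = 14575/852

E = 61/36, F = 5/4, G = 13/4 at the point
E_x = 25/3, E_y = 0, F_x = 15/2, F_y = -15/2, G_x = 0, G_y = -27
EG - F^2 = 71/18;  g^inv = (18/71) * [[13/4, -5/4], [-5/4, 61/36]]
first-kind symbols [ij,l] = (1/2)(d_i g_jl + d_j g_il - d_l g_ij): [xx,x] = E_x/2 = 25/6, [xx,y] = F_x - E_y/2 = 15/2, [xy,x] = E_y/2 = 0, [xy,y] = G_x/2 = 0, [yy,x] = F_y - G_x/2 = -15/2, [yy,y] = G_y/2 = -27/2
Gamma^x_ij = (G*[ij,x] - F*[ij,y])/(EG - F^2), Gamma^y_ij = (E*[ij,y] - F*[ij,x])/(EG - F^2)
Gamma_xxx = 75/71, Gamma_xxy = 0, Gamma_xyy = -135/71, Gamma_yxx = 135/71, Gamma_yxy = 0, Gamma_yyy = -243/71
X = (-5/4, 5/2), Y = (1/3, -7/6) at the point


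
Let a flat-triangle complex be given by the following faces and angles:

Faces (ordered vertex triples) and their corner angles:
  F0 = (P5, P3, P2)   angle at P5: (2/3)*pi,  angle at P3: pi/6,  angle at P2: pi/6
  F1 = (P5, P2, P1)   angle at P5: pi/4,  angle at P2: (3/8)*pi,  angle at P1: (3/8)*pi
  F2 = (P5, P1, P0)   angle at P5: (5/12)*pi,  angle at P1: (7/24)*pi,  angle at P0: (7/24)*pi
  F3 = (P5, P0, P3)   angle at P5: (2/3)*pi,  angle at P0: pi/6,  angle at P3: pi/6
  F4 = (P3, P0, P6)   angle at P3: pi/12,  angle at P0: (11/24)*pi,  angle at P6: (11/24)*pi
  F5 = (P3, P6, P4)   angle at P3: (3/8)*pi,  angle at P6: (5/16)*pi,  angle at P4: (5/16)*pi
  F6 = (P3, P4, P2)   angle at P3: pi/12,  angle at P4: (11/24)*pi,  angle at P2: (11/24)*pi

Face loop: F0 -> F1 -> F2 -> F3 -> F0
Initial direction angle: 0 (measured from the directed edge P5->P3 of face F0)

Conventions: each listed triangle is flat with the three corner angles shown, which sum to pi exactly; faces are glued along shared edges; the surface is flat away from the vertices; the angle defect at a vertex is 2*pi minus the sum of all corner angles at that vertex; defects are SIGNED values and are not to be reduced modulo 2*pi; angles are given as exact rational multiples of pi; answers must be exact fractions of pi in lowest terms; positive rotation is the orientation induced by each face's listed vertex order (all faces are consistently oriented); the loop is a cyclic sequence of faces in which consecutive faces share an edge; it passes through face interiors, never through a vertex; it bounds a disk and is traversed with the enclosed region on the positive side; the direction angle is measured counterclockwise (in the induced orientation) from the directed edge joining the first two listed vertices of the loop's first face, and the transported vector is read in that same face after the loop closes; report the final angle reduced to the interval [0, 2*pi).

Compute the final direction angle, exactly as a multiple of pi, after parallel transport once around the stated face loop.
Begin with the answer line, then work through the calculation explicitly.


Answer: final direction angle = 0

enclosed vertex P5: corner angles sum to 2*pi, defect = 2*pi - 2*pi = 0
by Gauss-Bonnet the loop rotates the vector by the enclosed defect sum (positive orientation, mod 2*pi)
final angle = 0 + 0 = 0 (mod 2*pi)


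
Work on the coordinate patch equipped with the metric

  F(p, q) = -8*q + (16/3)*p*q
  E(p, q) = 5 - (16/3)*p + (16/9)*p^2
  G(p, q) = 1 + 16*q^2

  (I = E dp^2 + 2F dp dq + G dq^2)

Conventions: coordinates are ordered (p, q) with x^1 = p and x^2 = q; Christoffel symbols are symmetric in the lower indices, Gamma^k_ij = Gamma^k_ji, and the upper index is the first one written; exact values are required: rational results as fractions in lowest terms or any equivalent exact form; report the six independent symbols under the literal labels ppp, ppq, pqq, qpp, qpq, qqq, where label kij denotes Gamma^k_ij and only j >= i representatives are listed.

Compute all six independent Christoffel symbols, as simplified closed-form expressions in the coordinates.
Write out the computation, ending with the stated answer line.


E = 5 - (16/3)*p + (16/9)*p^2; F = -8*q + (16/3)*p*q; G = 1 + 16*q^2
Gamma^k_ij = (1/2) g^{kl} (d_i g_jl + d_j g_il - d_l g_ij), with g^inv = (1/(EG-F^2)) [[G, -F], [-F, E]]
first partials: E_p = -16/3 + (32/9)*p, E_q = 0, F_p = (16/3)*q, F_q = -8 + (16/3)*p, G_p = 0, G_q = 32*q
D = EG - F^2 = 5 - (16/3)*p + 16*q^2 + (16/9)*p^2
expanded: Gamma^p_pp = (G E_p - 2F F_p + F E_q)/(2D), Gamma^p_pq = (G E_q - F G_p)/(2D), Gamma^p_qq = (2G F_q - G G_p - F G_q)/(2D), Gamma^q_pp = (2E F_p - E E_q - F E_p)/(2D), Gamma^q_pq = (E G_p - F E_q)/(2D), Gamma^q_qq = (E G_q - 2F F_q + F G_p)/(2D); substitute and cancel common factors

Answer: Gamma_ppp = (16*p - 24)/(16*p^2 - 48*p + 144*q^2 + 45), Gamma_ppq = 0, Gamma_pqq = (48*p - 72)/(16*p^2 - 48*p + 144*q^2 + 45), Gamma_qpp = 48*q/(16*p^2 - 48*p + 144*q^2 + 45), Gamma_qpq = 0, Gamma_qqq = 144*q/(16*p^2 - 48*p + 144*q^2 + 45)


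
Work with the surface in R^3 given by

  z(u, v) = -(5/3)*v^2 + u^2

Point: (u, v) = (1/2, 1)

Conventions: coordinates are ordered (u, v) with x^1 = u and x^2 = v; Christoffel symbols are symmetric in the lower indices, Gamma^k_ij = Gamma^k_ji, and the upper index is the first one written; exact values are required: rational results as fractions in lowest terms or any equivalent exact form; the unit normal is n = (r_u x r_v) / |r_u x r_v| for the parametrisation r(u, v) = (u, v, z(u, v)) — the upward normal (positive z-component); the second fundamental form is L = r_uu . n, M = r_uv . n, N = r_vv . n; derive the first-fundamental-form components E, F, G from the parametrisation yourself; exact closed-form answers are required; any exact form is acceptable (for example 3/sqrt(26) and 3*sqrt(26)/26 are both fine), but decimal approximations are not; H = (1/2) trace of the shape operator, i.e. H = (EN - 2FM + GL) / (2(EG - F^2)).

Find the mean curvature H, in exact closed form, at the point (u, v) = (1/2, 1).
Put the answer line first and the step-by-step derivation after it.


Answer: H = 237*sqrt(118)/13924

z_u = 1, z_v = -10/3, z_uu = 2, z_uv = 0, z_vv = -10/3
E = 2, F = -10/3, G = 109/9; answer radicand W^2 = 118/9
unnormalised second-form numerators: l = 2, m = 0, n = -10/3; L = l/sqrt(118/9), and similarly M = m/sqrt(W^2), N = n/sqrt(W^2)
H = (E*n - 2*F*m + G*l) / (2*(EG - F^2)*sqrt(W^2)); E*n - 2*F*m + G*l = 158/9, EG - F^2 = 118/9, so H = (79/118)/sqrt(118/9)


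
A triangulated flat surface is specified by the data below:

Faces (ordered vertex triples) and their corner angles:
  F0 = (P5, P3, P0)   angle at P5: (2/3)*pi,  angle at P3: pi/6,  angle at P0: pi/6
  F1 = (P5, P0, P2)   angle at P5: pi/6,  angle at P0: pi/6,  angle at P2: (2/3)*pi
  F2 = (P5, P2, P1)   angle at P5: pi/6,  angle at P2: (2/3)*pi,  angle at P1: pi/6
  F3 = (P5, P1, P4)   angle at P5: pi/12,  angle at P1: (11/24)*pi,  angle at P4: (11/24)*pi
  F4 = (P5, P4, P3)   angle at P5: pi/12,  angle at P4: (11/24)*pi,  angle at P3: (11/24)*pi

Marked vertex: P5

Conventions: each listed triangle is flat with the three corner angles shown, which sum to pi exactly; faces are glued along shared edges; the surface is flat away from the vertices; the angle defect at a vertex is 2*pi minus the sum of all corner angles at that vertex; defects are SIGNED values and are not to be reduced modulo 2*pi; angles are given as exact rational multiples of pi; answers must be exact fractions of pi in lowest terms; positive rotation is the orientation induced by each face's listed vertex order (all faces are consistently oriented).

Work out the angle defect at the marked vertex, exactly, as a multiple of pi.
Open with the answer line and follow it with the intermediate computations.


Answer: defect(P5) = (5/6)*pi

Sum of corner angles at P5: (7/6)*pi
defect = 2*pi - (7/6)*pi


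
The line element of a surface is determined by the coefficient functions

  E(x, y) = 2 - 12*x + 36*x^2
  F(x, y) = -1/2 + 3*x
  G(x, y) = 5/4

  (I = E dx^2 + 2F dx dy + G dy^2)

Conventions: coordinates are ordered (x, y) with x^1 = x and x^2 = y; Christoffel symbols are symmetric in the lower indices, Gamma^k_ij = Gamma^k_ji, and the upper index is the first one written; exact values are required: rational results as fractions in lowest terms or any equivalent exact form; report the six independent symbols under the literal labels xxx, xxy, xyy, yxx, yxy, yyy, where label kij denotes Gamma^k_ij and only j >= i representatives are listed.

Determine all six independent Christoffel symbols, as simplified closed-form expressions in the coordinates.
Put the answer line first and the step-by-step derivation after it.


Answer: Gamma_xxx = (48*x - 8)/(48*x^2 - 16*x + 3), Gamma_xxy = 0, Gamma_xyy = 0, Gamma_yxx = 4/(48*x^2 - 16*x + 3), Gamma_yxy = 0, Gamma_yyy = 0

E = 2 - 12*x + 36*x^2; F = -1/2 + 3*x; G = 5/4
Gamma^k_ij = (1/2) g^{kl} (d_i g_jl + d_j g_il - d_l g_ij), with g^inv = (1/(EG-F^2)) [[G, -F], [-F, E]]
first partials: E_x = -12 + 72*x, E_y = 0, F_x = 3, F_y = 0, G_x = 0, G_y = 0
D = EG - F^2 = 9/4 - 12*x + 36*x^2
expanded: Gamma^x_xx = (G E_x - 2F F_x + F E_y)/(2D), Gamma^x_xy = (G E_y - F G_x)/(2D), Gamma^x_yy = (2G F_y - G G_x - F G_y)/(2D), Gamma^y_xx = (2E F_x - E E_y - F E_x)/(2D), Gamma^y_xy = (E G_x - F E_y)/(2D), Gamma^y_yy = (E G_y - 2F F_y + F G_x)/(2D); substitute and cancel common factors


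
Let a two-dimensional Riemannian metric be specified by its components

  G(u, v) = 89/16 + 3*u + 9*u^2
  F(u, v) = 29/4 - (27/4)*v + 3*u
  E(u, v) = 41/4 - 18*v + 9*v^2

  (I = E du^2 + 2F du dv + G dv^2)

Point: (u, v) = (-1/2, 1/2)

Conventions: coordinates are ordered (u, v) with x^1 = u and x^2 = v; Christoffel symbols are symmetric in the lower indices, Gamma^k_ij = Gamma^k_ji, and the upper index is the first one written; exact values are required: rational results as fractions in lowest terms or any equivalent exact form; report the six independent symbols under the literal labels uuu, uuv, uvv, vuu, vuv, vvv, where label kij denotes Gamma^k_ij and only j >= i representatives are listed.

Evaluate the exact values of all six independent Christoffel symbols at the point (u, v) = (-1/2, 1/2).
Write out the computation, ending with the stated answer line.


E = 7/2, F = 19/8, G = 101/16 at the point
E_u = 0, E_v = -9, F_u = 3, F_v = -27/4, G_u = -6, G_v = 0
EG - F^2 = 1053/64;  g^inv = (64/1053) * [[101/16, -19/8], [-19/8, 7/2]]
first-kind symbols [ij,l] = (1/2)(d_i g_jl + d_j g_il - d_l g_ij): [uu,u] = E_u/2 = 0, [uu,v] = F_u - E_v/2 = 15/2, [uv,u] = E_v/2 = -9/2, [uv,v] = G_u/2 = -3, [vv,u] = F_v - G_u/2 = -15/4, [vv,v] = G_v/2 = 0
Gamma^u_ij = (G*[ij,u] - F*[ij,v])/(EG - F^2), Gamma^v_ij = (E*[ij,v] - F*[ij,u])/(EG - F^2)

Answer: Gamma_uuu = -380/351, Gamma_uuv = -454/351, Gamma_uvv = -505/351, Gamma_vuu = 560/351, Gamma_vuv = 4/351, Gamma_vvv = 190/351


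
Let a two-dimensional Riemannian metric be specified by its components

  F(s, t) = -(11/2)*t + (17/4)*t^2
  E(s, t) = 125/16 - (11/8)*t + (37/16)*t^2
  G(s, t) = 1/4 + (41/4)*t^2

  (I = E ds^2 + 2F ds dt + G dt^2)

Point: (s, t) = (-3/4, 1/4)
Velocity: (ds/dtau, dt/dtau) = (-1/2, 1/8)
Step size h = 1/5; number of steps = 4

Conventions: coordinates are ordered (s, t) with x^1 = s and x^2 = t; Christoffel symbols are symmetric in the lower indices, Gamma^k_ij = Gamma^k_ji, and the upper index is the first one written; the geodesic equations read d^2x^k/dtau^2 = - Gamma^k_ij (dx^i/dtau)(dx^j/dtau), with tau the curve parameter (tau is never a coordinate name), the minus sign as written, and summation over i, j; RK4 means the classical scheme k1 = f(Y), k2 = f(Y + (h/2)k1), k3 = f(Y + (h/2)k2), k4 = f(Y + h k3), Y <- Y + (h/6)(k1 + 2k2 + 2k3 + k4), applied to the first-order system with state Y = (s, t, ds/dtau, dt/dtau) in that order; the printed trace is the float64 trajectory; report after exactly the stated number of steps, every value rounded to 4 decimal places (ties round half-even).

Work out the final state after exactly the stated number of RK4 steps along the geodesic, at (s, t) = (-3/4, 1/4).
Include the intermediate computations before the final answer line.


f(Y) = (ds/dtau, dt/dtau, -Gamma^s_ij Y'^i Y'^j, -Gamma^t_ij Y'^i Y'^j) with the Gammas evaluated at the stage position; h = 0.200000; intermediate values shown to 6 dp
step 0: s = -0.7500, t = 0.2500, ds/dtau = -0.5000, dt/dtau = 0.1250
step 1:
  k1: at (s, t) = (-0.750000, 0.250000), (ds/dtau, dt/dtau) = (-0.500000, 0.125000); Gamma_sss = 0.021863, Gamma_sst = -0.017552, Gamma_stt = -0.029386, Gamma_tss = 0.150040, Gamma_tst = -0.021863, Gamma_ttt = 2.840590; k1 = (-0.500000, 0.125000, -0.007201, -0.084627)
  k2: at (s, t) = (-0.800000, 0.262500), (ds/dtau, dt/dtau) = (-0.500720, 0.116537); Gamma_sss = 0.015555, Gamma_sst = -0.012925, Gamma_stt = -0.004910, Gamma_tss = 0.102868, Gamma_tst = -0.015555, Gamma_ttt = 2.807701; k2 = (-0.500720, 0.116537, -0.005342, -0.065738)
  k3: at (s, t) = (-0.800072, 0.261654), (ds/dtau, dt/dtau) = (-0.500534, 0.118426); Gamma_sss = 0.015971, Gamma_sst = -0.013239, Gamma_stt = -0.006519, Gamma_tss = 0.105871, Gamma_tst = -0.015971, Gamma_ttt = 2.810074; k3 = (-0.500534, 0.118426, -0.005479, -0.067828)
  k4: at (s, t) = (-0.850107, 0.273685), (ds/dtau, dt/dtau) = (-0.501096, 0.111434); Gamma_sss = 0.010229, Gamma_sst = -0.008771, Gamma_stt = 0.015722, Gamma_tss = 0.065579, Gamma_tst = -0.010229, Gamma_ttt = 2.774652; k4 = (-0.501096, 0.111434, -0.003743, -0.052064)
  Y <- Y + (h/6)(k1 + 2k2 + 2k3 + k4): s = -0.8501, t = 0.2735, ds/dtau = -0.5011, dt/dtau = 0.1115
step 2:
  k1: at (s, t) = (-0.850120, 0.273545), (ds/dtau, dt/dtau) = (-0.501086, 0.111539); Gamma_sss = 0.010294, Gamma_sst = -0.008823, Gamma_stt = 0.015471, Gamma_tss = 0.066019, Gamma_tst = -0.010294, Gamma_ttt = 2.775083; k1 = (-0.501086, 0.111539, -0.003763, -0.052252)
  k2: at (s, t) = (-0.900229, 0.284699), (ds/dtau, dt/dtau) = (-0.501463, 0.106314); Gamma_sss = 0.005286, Gamma_sst = -0.004678, Gamma_stt = 0.034945, Gamma_tss = 0.032928, Gamma_tst = -0.005286, Gamma_ttt = 2.739496; k2 = (-0.501463, 0.106314, -0.002223, -0.039808)
  k3: at (s, t) = (-0.900266, 0.284177), (ds/dtau, dt/dtau) = (-0.501308, 0.107558); Gamma_sss = 0.005514, Gamma_sst = -0.004872, Gamma_stt = 0.034056, Gamma_tss = 0.034392, Gamma_tst = -0.005514, Gamma_ttt = 2.741213; k3 = (-0.501308, 0.107558, -0.002305, -0.040950)
  k4: at (s, t) = (-0.950382, 0.295057), (ds/dtau, dt/dtau) = (-0.501547, 0.103349); Gamma_sss = 0.000911, Gamma_sst = -0.000831, Gamma_stt = 0.052095, Gamma_tss = 0.005534, Gamma_tst = -0.000911, Gamma_ttt = 2.704597; k4 = (-0.501547, 0.103349, -0.000872, -0.030375)
  Y <- Y + (h/6)(k1 + 2k2 + 2k3 + k4): s = -0.9504, t = 0.2950, ds/dtau = -0.5015, dt/dtau = 0.1034
step 3:
  k1: at (s, t) = (-0.950393, 0.294966), (ds/dtau, dt/dtau) = (-0.501543, 0.103401); Gamma_sss = 0.000948, Gamma_sst = -0.000865, Gamma_stt = 0.051949, Gamma_tss = 0.005761, Gamma_tst = -0.000948, Gamma_ttt = 2.704909; k1 = (-0.501543, 0.103401, -0.000884, -0.030468)
  k2: at (s, t) = (-1.000547, 0.305307), (ds/dtau, dt/dtau) = (-0.501631, 0.100354); Gamma_sss = -0.003158, Gamma_sst = 0.002967, Gamma_stt = 0.068238, Gamma_tss = -0.018726, Gamma_tst = 0.003158, Gamma_ttt = 2.668724; k2 = (-0.501631, 0.100354, 0.000406, -0.021847)
  k3: at (s, t) = (-1.000556, 0.305002), (ds/dtau, dt/dtau) = (-0.501502, 0.101216); Gamma_sss = -0.003041, Gamma_sst = 0.002854, Gamma_stt = 0.067769, Gamma_tss = -0.018043, Gamma_tst = 0.003041, Gamma_ttt = 2.669806; k3 = (-0.501502, 0.101216, 0.000360, -0.022505)
  k4: at (s, t) = (-1.050693, 0.315210), (ds/dtau, dt/dtau) = (-0.501471, 0.098900); Gamma_sss = -0.006849, Gamma_sst = 0.006624, Gamma_stt = 0.083103, Gamma_tss = -0.039738, Gamma_tst = 0.006849, Gamma_ttt = 2.633121; k4 = (-0.501471, 0.098900, 0.001567, -0.015083)
  Y <- Y + (h/6)(k1 + 2k2 + 2k3 + k4): s = -1.0507, t = 0.3151, ds/dtau = -0.5015, dt/dtau = 0.0989
step 4:
  k1: at (s, t) = (-1.050702, 0.315148), (ds/dtau, dt/dtau) = (-0.501469, 0.098926); Gamma_sss = -0.006827, Gamma_sst = 0.006602, Gamma_stt = 0.083013, Gamma_tss = -0.039614, Gamma_tst = 0.006827, Gamma_ttt = 2.633346; k1 = (-0.501469, 0.098926, 0.001559, -0.015132)
  k2: at (s, t) = (-1.100849, 0.325041), (ds/dtau, dt/dtau) = (-0.501313, 0.097413); Gamma_sss = -0.010284, Gamma_sst = 0.010240, Gamma_stt = 0.097193, Gamma_tss = -0.058461, Gamma_tst = 0.010284, Gamma_ttt = 2.597127; k2 = (-0.501313, 0.097413, 0.002662, -0.008948)
  k3: at (s, t) = (-1.100833, 0.324889), (ds/dtau, dt/dtau) = (-0.501202, 0.098031); Gamma_sss = -0.010233, Gamma_sst = 0.010184, Gamma_stt = 0.096981, Gamma_tss = -0.058188, Gamma_tst = 0.010233, Gamma_ttt = 2.597685; k3 = (-0.501202, 0.098031, 0.002639, -0.009342)
  k4: at (s, t) = (-1.150942, 0.334754), (ds/dtau, dt/dtau) = (-0.500941, 0.097058); Gamma_sss = -0.013462, Gamma_sst = 0.013794, Gamma_stt = 0.110504, Gamma_tss = -0.075069, Gamma_tst = 0.013462, Gamma_ttt = 2.561139; k4 = (-0.500941, 0.097058, 0.003678, -0.003980)
  Y <- Y + (h/6)(k1 + 2k2 + 2k3 + k4): s = -1.1509, t = 0.3347, ds/dtau = -0.5009, dt/dtau = 0.0971

Answer: s = -1.1509, t = 0.3347, ds/dtau = -0.5009, dt/dtau = 0.0971


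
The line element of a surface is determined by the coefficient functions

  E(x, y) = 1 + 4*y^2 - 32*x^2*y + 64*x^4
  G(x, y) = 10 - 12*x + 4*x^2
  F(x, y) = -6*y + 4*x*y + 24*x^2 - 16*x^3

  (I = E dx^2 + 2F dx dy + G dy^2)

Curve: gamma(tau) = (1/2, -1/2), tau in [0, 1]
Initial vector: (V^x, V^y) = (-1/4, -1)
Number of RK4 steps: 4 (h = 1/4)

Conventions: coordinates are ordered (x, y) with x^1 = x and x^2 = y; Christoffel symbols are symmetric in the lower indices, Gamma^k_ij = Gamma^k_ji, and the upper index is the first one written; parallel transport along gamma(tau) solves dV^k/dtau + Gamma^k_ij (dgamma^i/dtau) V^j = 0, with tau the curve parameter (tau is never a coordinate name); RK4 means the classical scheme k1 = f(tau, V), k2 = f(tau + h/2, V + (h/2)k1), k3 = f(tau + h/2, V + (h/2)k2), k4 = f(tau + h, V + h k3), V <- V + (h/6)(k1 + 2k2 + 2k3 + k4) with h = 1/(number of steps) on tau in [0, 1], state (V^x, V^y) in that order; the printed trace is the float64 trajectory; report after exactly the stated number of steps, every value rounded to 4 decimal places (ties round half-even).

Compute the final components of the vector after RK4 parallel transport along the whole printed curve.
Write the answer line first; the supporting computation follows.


Answer: V^x = -0.2500, V^y = -1.0000

gamma'(tau) = (0, 0); f(tau, V)^k = -Gamma^k_ij(gamma(tau)) gamma'^i(tau) V^j; h = 1/4; intermediate values shown to 6 dp
curve data and Christoffel symbols at the stage parameters:
  tau = 0.000000: gamma = (0.500000, -0.500000), gamma' = (0.000000, 0.000000); Gamma_xxx = 1.714286, Gamma_xxy = -0.428571, Gamma_xyy = 0.000000, Gamma_yxx = 1.142857, Gamma_yxy = -0.285714, Gamma_yyy = 0.000000
  tau = 0.125000: gamma = (0.500000, -0.500000), gamma' = (0.000000, 0.000000); Gamma_xxx = 1.714286, Gamma_xxy = -0.428571, Gamma_xyy = 0.000000, Gamma_yxx = 1.142857, Gamma_yxy = -0.285714, Gamma_yyy = 0.000000
  tau = 0.250000: gamma = (0.500000, -0.500000), gamma' = (0.000000, 0.000000); Gamma_xxx = 1.714286, Gamma_xxy = -0.428571, Gamma_xyy = 0.000000, Gamma_yxx = 1.142857, Gamma_yxy = -0.285714, Gamma_yyy = 0.000000
  tau = 0.375000: gamma = (0.500000, -0.500000), gamma' = (0.000000, 0.000000); Gamma_xxx = 1.714286, Gamma_xxy = -0.428571, Gamma_xyy = 0.000000, Gamma_yxx = 1.142857, Gamma_yxy = -0.285714, Gamma_yyy = 0.000000
  tau = 0.500000: gamma = (0.500000, -0.500000), gamma' = (0.000000, 0.000000); Gamma_xxx = 1.714286, Gamma_xxy = -0.428571, Gamma_xyy = 0.000000, Gamma_yxx = 1.142857, Gamma_yxy = -0.285714, Gamma_yyy = 0.000000
  tau = 0.625000: gamma = (0.500000, -0.500000), gamma' = (0.000000, 0.000000); Gamma_xxx = 1.714286, Gamma_xxy = -0.428571, Gamma_xyy = 0.000000, Gamma_yxx = 1.142857, Gamma_yxy = -0.285714, Gamma_yyy = 0.000000
  tau = 0.750000: gamma = (0.500000, -0.500000), gamma' = (0.000000, 0.000000); Gamma_xxx = 1.714286, Gamma_xxy = -0.428571, Gamma_xyy = 0.000000, Gamma_yxx = 1.142857, Gamma_yxy = -0.285714, Gamma_yyy = 0.000000
  tau = 0.875000: gamma = (0.500000, -0.500000), gamma' = (0.000000, 0.000000); Gamma_xxx = 1.714286, Gamma_xxy = -0.428571, Gamma_xyy = 0.000000, Gamma_yxx = 1.142857, Gamma_yxy = -0.285714, Gamma_yyy = 0.000000
  tau = 1.000000: gamma = (0.500000, -0.500000), gamma' = (0.000000, 0.000000); Gamma_xxx = 1.714286, Gamma_xxy = -0.428571, Gamma_xyy = 0.000000, Gamma_yxx = 1.142857, Gamma_yxy = -0.285714, Gamma_yyy = 0.000000
step 0: V^x = -0.2500, V^y = -1.0000
step 1: k1 = (0.000000, 0.000000), k2 = (0.000000, 0.000000), k3 = (0.000000, 0.000000), k4 = (0.000000, 0.000000); V <- V + (h/6)(k1 + 2k2 + 2k3 + k4): V^x = -0.2500, V^y = -1.0000
step 2: k1 = (0.000000, 0.000000), k2 = (0.000000, 0.000000), k3 = (0.000000, 0.000000), k4 = (0.000000, 0.000000); V <- V + (h/6)(k1 + 2k2 + 2k3 + k4): V^x = -0.2500, V^y = -1.0000
step 3: k1 = (0.000000, 0.000000), k2 = (0.000000, 0.000000), k3 = (0.000000, 0.000000), k4 = (0.000000, 0.000000); V <- V + (h/6)(k1 + 2k2 + 2k3 + k4): V^x = -0.2500, V^y = -1.0000
step 4: k1 = (0.000000, 0.000000), k2 = (0.000000, 0.000000), k3 = (0.000000, 0.000000), k4 = (0.000000, 0.000000); V <- V + (h/6)(k1 + 2k2 + 2k3 + k4): V^x = -0.2500, V^y = -1.0000


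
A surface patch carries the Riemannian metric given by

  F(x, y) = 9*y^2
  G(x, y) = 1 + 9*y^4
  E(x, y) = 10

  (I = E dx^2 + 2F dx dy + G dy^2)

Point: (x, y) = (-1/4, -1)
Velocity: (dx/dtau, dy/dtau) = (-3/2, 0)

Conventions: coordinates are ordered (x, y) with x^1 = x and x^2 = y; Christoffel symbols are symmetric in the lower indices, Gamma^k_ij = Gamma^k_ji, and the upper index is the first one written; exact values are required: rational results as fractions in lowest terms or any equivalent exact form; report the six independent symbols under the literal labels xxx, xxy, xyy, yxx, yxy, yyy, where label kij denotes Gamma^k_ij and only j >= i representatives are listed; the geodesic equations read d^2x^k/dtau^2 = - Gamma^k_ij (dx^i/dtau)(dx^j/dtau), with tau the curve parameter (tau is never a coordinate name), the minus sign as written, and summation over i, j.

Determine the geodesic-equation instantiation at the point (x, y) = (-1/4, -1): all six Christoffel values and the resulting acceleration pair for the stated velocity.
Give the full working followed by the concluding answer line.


E = 10, F = 9, G = 10 at the point
E_x = 0, E_y = 0, F_x = 0, F_y = -18, G_x = 0, G_y = -36
EG - F^2 = 19;  g^inv = (1/19) * [[10, -9], [-9, 10]]
first-kind symbols [ij,l] = (1/2)(d_i g_jl + d_j g_il - d_l g_ij): [xx,x] = E_x/2 = 0, [xx,y] = F_x - E_y/2 = 0, [xy,x] = E_y/2 = 0, [xy,y] = G_x/2 = 0, [yy,x] = F_y - G_x/2 = -18, [yy,y] = G_y/2 = -18
Gamma^x_ij = (G*[ij,x] - F*[ij,y])/(EG - F^2), Gamma^y_ij = (E*[ij,y] - F*[ij,x])/(EG - F^2)
Gamma_xxx = 0, Gamma_xxy = 0, Gamma_xyy = -18/19, Gamma_yxx = 0, Gamma_yxy = 0, Gamma_yyy = -18/19
d^2x/dtau^2 = -(Gamma_xxx*(-3/2)^2 + 2*Gamma_xxy*(-3/2)*(0) + Gamma_xyy*(0)^2) = 0
d^2y/dtau^2 = -(Gamma_yxx*(-3/2)^2 + 2*Gamma_yxy*(-3/2)*(0) + Gamma_yyy*(0)^2) = 0

Answer: Gamma_xxx = 0, Gamma_xxy = 0, Gamma_xyy = -18/19, Gamma_yxx = 0, Gamma_yxy = 0, Gamma_yyy = -18/19; accelerations (d^2x/dtau^2, d^2y/dtau^2) = (0, 0)


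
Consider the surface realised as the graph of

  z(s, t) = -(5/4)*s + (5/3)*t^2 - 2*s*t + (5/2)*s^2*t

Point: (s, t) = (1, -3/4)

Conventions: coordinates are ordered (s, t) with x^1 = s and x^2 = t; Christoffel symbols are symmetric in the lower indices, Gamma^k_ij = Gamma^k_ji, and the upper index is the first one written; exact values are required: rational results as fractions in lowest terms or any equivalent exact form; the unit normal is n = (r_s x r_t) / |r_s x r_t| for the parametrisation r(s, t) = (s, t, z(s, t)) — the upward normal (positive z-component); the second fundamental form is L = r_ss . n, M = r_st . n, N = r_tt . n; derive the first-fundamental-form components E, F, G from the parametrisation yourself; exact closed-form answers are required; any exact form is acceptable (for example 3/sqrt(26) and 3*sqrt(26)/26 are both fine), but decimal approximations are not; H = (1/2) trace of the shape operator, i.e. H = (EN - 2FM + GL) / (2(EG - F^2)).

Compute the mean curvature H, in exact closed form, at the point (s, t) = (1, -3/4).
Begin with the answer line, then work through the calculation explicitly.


Answer: H = -199*sqrt(69)/14283

z_s = -7/2, z_t = -2, z_ss = -15/4, z_st = 3, z_tt = 10/3
E = 53/4, F = 7, G = 5; answer radicand W^2 = 69/4
unnormalised second-form numerators: l = -15/4, m = 3, n = 10/3; L = l/sqrt(69/4), and similarly M = m/sqrt(W^2), N = n/sqrt(W^2)
H = (E*n - 2*F*m + G*l) / (2*(EG - F^2)*sqrt(W^2)); E*n - 2*F*m + G*l = -199/12, EG - F^2 = 69/4, so H = (-199/414)/sqrt(69/4)


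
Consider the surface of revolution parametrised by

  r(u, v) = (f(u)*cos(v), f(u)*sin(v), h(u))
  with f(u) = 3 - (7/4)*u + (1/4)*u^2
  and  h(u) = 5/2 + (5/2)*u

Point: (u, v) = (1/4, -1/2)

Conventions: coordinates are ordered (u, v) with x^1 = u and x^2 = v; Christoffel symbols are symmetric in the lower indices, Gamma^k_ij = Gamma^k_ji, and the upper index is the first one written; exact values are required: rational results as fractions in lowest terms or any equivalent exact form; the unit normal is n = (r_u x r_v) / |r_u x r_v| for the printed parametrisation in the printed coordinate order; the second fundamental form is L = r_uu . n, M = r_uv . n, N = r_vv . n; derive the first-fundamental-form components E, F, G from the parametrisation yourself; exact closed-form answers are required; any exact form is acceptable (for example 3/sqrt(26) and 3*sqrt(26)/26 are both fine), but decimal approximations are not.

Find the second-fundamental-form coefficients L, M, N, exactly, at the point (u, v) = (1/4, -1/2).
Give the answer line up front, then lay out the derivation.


Answer: L = -10*sqrt(569)/569, M = 0, N = 825*sqrt(569)/9104

f = 165/64, f' = -13/8, f'' = 1/2, h' = 5/2, h'' = 0
E = 569/64, F = 0, G = 27225/4096; answer radicand W^2 = 569/64
unnormalised second-form numerators: l = -5/4, m = 0, n = 825/128; L = l/sqrt(569/64), and similarly M = m/sqrt(W^2), N = n/sqrt(W^2)


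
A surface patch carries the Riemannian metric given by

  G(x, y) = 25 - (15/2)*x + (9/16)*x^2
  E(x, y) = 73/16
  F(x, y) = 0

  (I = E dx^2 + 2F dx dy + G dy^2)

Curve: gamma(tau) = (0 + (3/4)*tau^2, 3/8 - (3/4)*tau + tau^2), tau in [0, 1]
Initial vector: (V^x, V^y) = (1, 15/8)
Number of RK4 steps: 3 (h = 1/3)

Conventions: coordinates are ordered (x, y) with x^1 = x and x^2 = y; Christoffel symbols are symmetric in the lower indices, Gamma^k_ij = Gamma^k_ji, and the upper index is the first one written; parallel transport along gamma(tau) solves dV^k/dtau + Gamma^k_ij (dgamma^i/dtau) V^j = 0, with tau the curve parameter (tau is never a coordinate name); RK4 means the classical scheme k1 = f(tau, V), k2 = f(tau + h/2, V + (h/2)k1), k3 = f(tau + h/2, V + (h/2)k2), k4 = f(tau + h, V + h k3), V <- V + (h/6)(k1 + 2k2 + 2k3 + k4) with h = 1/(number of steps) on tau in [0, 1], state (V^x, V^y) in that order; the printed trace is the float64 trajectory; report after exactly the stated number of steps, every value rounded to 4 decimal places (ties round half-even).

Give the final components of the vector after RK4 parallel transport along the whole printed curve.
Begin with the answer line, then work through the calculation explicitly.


Answer: V^x = 0.6114, V^y = 2.1467

gamma'(tau) = ((3/2)*tau, -3/4 + 2*tau); f(tau, V)^k = -Gamma^k_ij(gamma(tau)) gamma'^i(tau) V^j; h = 1/3; intermediate values shown to 6 dp
curve data and Christoffel symbols at the stage parameters:
  tau = 0.000000: gamma = (0.000000, 0.375000), gamma' = (0.000000, -0.750000); Gamma_xxx = 0.000000, Gamma_xxy = 0.000000, Gamma_xyy = 0.821918, Gamma_yxx = 0.000000, Gamma_yxy = -0.150000, Gamma_yyy = 0.000000
  tau = 0.166667: gamma = (0.020833, 0.277778), gamma' = (0.250000, -0.416667); Gamma_xxx = 0.000000, Gamma_xxy = 0.000000, Gamma_xyy = 0.819349, Gamma_yxx = 0.000000, Gamma_yxy = -0.150470, Gamma_yyy = 0.000000
  tau = 0.333333: gamma = (0.083333, 0.236111), gamma' = (0.500000, -0.083333); Gamma_xxx = 0.000000, Gamma_xxy = 0.000000, Gamma_xyy = 0.811644, Gamma_yxx = 0.000000, Gamma_yxy = -0.151899, Gamma_yyy = 0.000000
  tau = 0.500000: gamma = (0.187500, 0.250000), gamma' = (0.750000, 0.250000); Gamma_xxx = 0.000000, Gamma_xxy = 0.000000, Gamma_xyy = 0.798801, Gamma_yxx = 0.000000, Gamma_yxy = -0.154341, Gamma_yyy = 0.000000
  tau = 0.666667: gamma = (0.333333, 0.319444), gamma' = (1.000000, 0.583333); Gamma_xxx = 0.000000, Gamma_xxy = 0.000000, Gamma_xyy = 0.780822, Gamma_yxx = 0.000000, Gamma_yxy = -0.157895, Gamma_yyy = 0.000000
  tau = 0.833333: gamma = (0.520833, 0.444444), gamma' = (1.250000, 0.916667); Gamma_xxx = 0.000000, Gamma_xxy = 0.000000, Gamma_xyy = 0.757705, Gamma_yxx = 0.000000, Gamma_yxy = -0.162712, Gamma_yyy = 0.000000
  tau = 1.000000: gamma = (0.750000, 0.625000), gamma' = (1.500000, 1.250000); Gamma_xxx = 0.000000, Gamma_xxy = 0.000000, Gamma_xyy = 0.729452, Gamma_yxx = 0.000000, Gamma_yxy = -0.169014, Gamma_yyy = 0.000000
step 0: V^x = 1.0000, V^y = 1.8750
step 1: k1 = (1.155822, -0.112500), k2 = (0.633715, -0.004946), k3 = (0.639835, 0.001184), k4 = (0.126846, 0.127077); V <- V + (h/6)(k1 + 2k2 + 2k3 + k4): V^x = 1.2128, V^y = 1.8754
step 2: k1 = (0.126846, 0.127083), k2 = (-0.378746, 0.267149), k3 = (-0.383408, 0.266600), k4 = (-0.894679, 0.410077); V <- V + (h/6)(k1 + 2k2 + 2k3 + k4): V^x = 1.0854, V^y = 1.9645
step 3: k1 = (-0.894807, 0.410164), k2 = (-1.411978, 0.553121), k3 = (-1.428527, 0.545111), k4 = (-1.956977, 0.672832); V <- V + (h/6)(k1 + 2k2 + 2k3 + k4): V^x = 0.6114, V^y = 2.1467


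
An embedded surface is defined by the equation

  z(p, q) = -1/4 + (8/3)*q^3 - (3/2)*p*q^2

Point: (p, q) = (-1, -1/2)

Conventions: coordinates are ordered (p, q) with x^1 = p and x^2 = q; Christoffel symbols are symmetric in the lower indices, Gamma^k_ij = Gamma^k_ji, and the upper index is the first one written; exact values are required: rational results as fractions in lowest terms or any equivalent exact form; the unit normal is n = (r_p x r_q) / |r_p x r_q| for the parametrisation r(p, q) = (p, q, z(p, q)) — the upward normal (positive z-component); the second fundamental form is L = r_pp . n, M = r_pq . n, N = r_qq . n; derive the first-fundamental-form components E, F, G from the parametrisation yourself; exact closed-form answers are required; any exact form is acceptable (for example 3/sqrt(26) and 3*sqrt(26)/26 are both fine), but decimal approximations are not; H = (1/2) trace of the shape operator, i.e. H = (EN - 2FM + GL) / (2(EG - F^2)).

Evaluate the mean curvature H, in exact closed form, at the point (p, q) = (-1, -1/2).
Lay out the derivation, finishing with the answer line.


z_p = -3/8, z_q = 1/2, z_pp = 0, z_pq = 3/2, z_qq = -5
E = 73/64, F = -3/16, G = 5/4; answer radicand W^2 = 89/64
unnormalised second-form numerators: l = 0, m = 3/2, n = -5; L = l/sqrt(89/64), and similarly M = m/sqrt(W^2), N = n/sqrt(W^2)
H = (E*n - 2*F*m + G*l) / (2*(EG - F^2)*sqrt(W^2)); E*n - 2*F*m + G*l = -329/64, EG - F^2 = 89/64, so H = (-329/178)/sqrt(89/64)

Answer: H = -1316*sqrt(89)/7921


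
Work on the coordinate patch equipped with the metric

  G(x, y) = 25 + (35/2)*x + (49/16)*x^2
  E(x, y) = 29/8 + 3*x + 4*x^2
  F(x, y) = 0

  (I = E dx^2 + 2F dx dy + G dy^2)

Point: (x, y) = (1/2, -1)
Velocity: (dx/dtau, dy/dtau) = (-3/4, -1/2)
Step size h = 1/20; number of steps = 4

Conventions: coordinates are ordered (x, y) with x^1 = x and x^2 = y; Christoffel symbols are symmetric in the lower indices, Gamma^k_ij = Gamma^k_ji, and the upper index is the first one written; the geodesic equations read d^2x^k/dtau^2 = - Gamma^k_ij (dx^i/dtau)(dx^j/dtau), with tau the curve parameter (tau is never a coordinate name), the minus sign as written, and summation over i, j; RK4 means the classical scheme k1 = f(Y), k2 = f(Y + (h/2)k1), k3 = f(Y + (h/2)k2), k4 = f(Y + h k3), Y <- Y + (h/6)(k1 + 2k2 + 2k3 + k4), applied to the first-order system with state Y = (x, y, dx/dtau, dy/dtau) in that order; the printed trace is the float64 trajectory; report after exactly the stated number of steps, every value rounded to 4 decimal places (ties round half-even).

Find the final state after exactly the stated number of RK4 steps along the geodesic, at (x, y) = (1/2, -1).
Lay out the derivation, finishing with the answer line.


f(Y) = (dx/dtau, dy/dtau, -Gamma^x_ij Y'^i Y'^j, -Gamma^y_ij Y'^i Y'^j) with the Gammas evaluated at the stage position; h = 0.050000; intermediate values shown to 6 dp
step 0: x = 0.5000, y = -1.0000, dx/dtau = -0.7500, dy/dtau = -0.5000
step 1:
  k1: at (x, y) = (0.500000, -1.000000), (dx/dtau, dy/dtau) = (-0.750000, -0.500000); Gamma_xxx = 0.571429, Gamma_xxy = 0.000000, Gamma_xyy = -1.678571, Gamma_yxx = 0.000000, Gamma_yxy = 0.297872, Gamma_yyy = 0.000000; k1 = (-0.750000, -0.500000, 0.098214, -0.223404)
  k2: at (x, y) = (0.481250, -1.012500), (dx/dtau, dy/dtau) = (-0.747545, -0.505585); Gamma_xxx = 0.571295, Gamma_xxy = 0.000000, Gamma_xyy = -1.705348, Gamma_yxx = 0.000000, Gamma_yxy = 0.299545, Gamma_yyy = 0.000000; k2 = (-0.747545, -0.505585, 0.116662, -0.226425)
  k3: at (x, y) = (0.481311, -1.012640), (dx/dtau, dy/dtau) = (-0.747083, -0.505661); Gamma_xxx = 0.571295, Gamma_xxy = 0.000000, Gamma_xyy = -1.705260, Gamma_yxx = 0.000000, Gamma_yxy = 0.299540, Gamma_yyy = 0.000000; k3 = (-0.747083, -0.505661, 0.117163, -0.226315)
  k4: at (x, y) = (0.462646, -1.025283), (dx/dtau, dy/dtau) = (-0.744142, -0.511316); Gamma_xxx = 0.570885, Gamma_xxy = 0.000000, Gamma_xyy = -1.732267, Gamma_yxx = 0.000000, Gamma_yxy = 0.301224, Gamma_yyy = 0.000000; k4 = (-0.744142, -0.511316, 0.136764, -0.229226)
  Y <- Y + (h/6)(k1 + 2k2 + 2k3 + k4): x = 0.4626, y = -1.0253, dx/dtau = -0.7441, dy/dtau = -0.5113
step 2:
  k1: at (x, y) = (0.462638, -1.025282), (dx/dtau, dy/dtau) = (-0.744145, -0.511318); Gamma_xxx = 0.570885, Gamma_xxy = 0.000000, Gamma_xyy = -1.732278, Gamma_yxx = 0.000000, Gamma_yxy = 0.301225, Gamma_yyy = 0.000000; k1 = (-0.744145, -0.511318, 0.136768, -0.229229)
  k2: at (x, y) = (0.444035, -1.038065), (dx/dtau, dy/dtau) = (-0.740726, -0.517048); Gamma_xxx = 0.570183, Gamma_xxy = 0.000000, Gamma_xyy = -1.759530, Gamma_yxx = 0.000000, Gamma_yxy = 0.302922, Gamma_yyy = 0.000000; k2 = (-0.740726, -0.517048, 0.157546, -0.232033)
  k3: at (x, y) = (0.444120, -1.038208), (dx/dtau, dy/dtau) = (-0.740206, -0.517118); Gamma_xxx = 0.570187, Gamma_xxy = 0.000000, Gamma_xyy = -1.759404, Gamma_yxx = 0.000000, Gamma_yxy = 0.302914, Gamma_yyy = 0.000000; k3 = (-0.740206, -0.517118, 0.158077, -0.231896)
  k4: at (x, y) = (0.425628, -1.051138), (dx/dtau, dy/dtau) = (-0.736241, -0.522912); Gamma_xxx = 0.569182, Gamma_xxy = 0.000000, Gamma_xyy = -1.786803, Gamma_yxx = 0.000000, Gamma_yxy = 0.304621, Gamma_yyy = 0.000000; k4 = (-0.736241, -0.522912, 0.180053, -0.234552)
  Y <- Y + (h/6)(k1 + 2k2 + 2k3 + k4): x = 0.4256, y = -1.0511, dx/dtau = -0.7362, dy/dtau = -0.5229
step 3:
  k1: at (x, y) = (0.425620, -1.051136), (dx/dtau, dy/dtau) = (-0.736244, -0.522915); Gamma_xxx = 0.569181, Gamma_xxy = 0.000000, Gamma_xyy = -1.786816, Gamma_yxx = 0.000000, Gamma_yxy = 0.304621, Gamma_yyy = 0.000000; k1 = (-0.736244, -0.522915, 0.180059, -0.234554)
  k2: at (x, y) = (0.407214, -1.064209), (dx/dtau, dy/dtau) = (-0.731743, -0.528778); Gamma_xxx = 0.567857, Gamma_xxy = 0.000000, Gamma_xyy = -1.814377, Gamma_yxx = 0.000000, Gamma_yxy = 0.306339, Gamma_yyy = 0.000000; k2 = (-0.731743, -0.528778, 0.203254, -0.237063)
  k3: at (x, y) = (0.407326, -1.064356), (dx/dtau, dy/dtau) = (-0.731163, -0.528841); Gamma_xxx = 0.567866, Gamma_xxy = 0.000000, Gamma_xyy = -1.814207, Gamma_yxx = 0.000000, Gamma_yxy = 0.306329, Gamma_yyy = 0.000000; k3 = (-0.731163, -0.528841, 0.203804, -0.236895)
  k4: at (x, y) = (0.389061, -1.077578), (dx/dtau, dy/dtau) = (-0.726054, -0.534759); Gamma_xxx = 0.566217, Gamma_xxy = 0.000000, Gamma_xyy = -1.841817, Gamma_yxx = 0.000000, Gamma_yxy = 0.308052, Gamma_yyy = 0.000000; k4 = (-0.726054, -0.534759, 0.228216, -0.239211)
  Y <- Y + (h/6)(k1 + 2k2 + 2k3 + k4): x = 0.3891, y = -1.0776, dx/dtau = -0.7261, dy/dtau = -0.5348
step 4:
  k1: at (x, y) = (0.389052, -1.077577), (dx/dtau, dy/dtau) = (-0.726058, -0.534762); Gamma_xxx = 0.566216, Gamma_xxy = 0.000000, Gamma_xyy = -1.841831, Gamma_yxx = 0.000000, Gamma_yxy = 0.308053, Gamma_yyy = 0.000000; k1 = (-0.726058, -0.534762, 0.228223, -0.239214)
  k2: at (x, y) = (0.370901, -1.090946), (dx/dtau, dy/dtau) = (-0.720352, -0.540742); Gamma_xxx = 0.564224, Gamma_xxy = 0.000000, Gamma_xyy = -1.869504, Gamma_yxx = 0.000000, Gamma_yxy = 0.309785, Gamma_yyy = 0.000000; k2 = (-0.720352, -0.540742, 0.253867, -0.241338)
  k3: at (x, y) = (0.371043, -1.091096), (dx/dtau, dy/dtau) = (-0.719711, -0.540795); Gamma_xxx = 0.564242, Gamma_xxy = 0.000000, Gamma_xyy = -1.869286, Gamma_yxx = 0.000000, Gamma_yxy = 0.309771, Gamma_yyy = 0.000000; k3 = (-0.719711, -0.540795, 0.254423, -0.241136)
  k4: at (x, y) = (0.353066, -1.104617), (dx/dtau, dy/dtau) = (-0.713336, -0.546819); Gamma_xxx = 0.561907, Gamma_xxy = 0.000000, Gamma_xyy = -1.896894, Gamma_yxx = 0.000000, Gamma_yxy = 0.311506, Gamma_yyy = 0.000000; k4 = (-0.713336, -0.546819, 0.281266, -0.243016)
  Y <- Y + (h/6)(k1 + 2k2 + 2k3 + k4): x = 0.3531, y = -1.1046, dx/dtau = -0.7133, dy/dtau = -0.5468

Answer: x = 0.3531, y = -1.1046, dx/dtau = -0.7133, dy/dtau = -0.5468
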